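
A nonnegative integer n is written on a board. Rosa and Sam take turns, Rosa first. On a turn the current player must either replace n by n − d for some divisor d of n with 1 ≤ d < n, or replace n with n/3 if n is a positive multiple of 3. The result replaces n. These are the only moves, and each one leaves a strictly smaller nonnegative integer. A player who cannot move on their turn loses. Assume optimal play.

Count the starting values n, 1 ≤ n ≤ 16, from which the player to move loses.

Classify positions by backward induction: terminal positions (no move available) are L. From any other position, the mover wins iff some move reaches an L.
n=0: no move → L
n=1: no move → L
n=2: W (go to 1, an L position)
n=3: W (go to 1, an L position)
n=4: L (options 2(W), 3(W) are all W)
n=5: W (go to 4, an L position)
n=6: W (go to 4, an L position)
n=7: L (sole option 6(W) is W)
n=8: W (go to 4, an L position)
n=9: L (options 3(W), 6(W), 8(W) are all W)
n=10: W (go to 9, an L position)
n=11: L (sole option 10(W) is W)
n=12: W (go to 4, an L position)
n=13: L (sole option 12(W) is W)
n=14: W (go to 7, an L position)
n=15: L (options 5(W), 10(W), 12(W), 14(W) are all W)
n=16: W (go to 15, an L position)
L entries with 1 ≤ n ≤ 16 (n=0 is outside the asked range and is not counted): n = 1, 4, 7, 9, 11, 13, 15; that makes 7.

7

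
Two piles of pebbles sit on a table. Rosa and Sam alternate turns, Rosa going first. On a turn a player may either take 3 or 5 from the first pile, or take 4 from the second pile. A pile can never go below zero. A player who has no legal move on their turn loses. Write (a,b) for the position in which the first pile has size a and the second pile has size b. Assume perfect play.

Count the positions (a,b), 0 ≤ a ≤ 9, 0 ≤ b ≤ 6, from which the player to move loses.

29

Build the W/L table. Terminal = L. A non-terminal position is W if it has a move to some L; otherwise it is L.
Every move lowers a or b (never raises either), so fill the grid row by row in increasing a, and left to right within a row: each cell's successors are then already labelled.
      b=0  b=1  b=2  b=3  b=4  b=5  b=6
a=0:    L    L    L    L    W    W    W
a=1:    L    L    L    L    W    W    W
a=2:    L    L    L    L    W    W    W
a=3:    W    W    W    W    L    L    L
a=4:    W    W    W    W    L    L    L
a=5:    W    W    W    W    L    L    L
a=6:    W    W    W    W    W    W    W
a=7:    W    W    W    W    W    W    W
a=8:    L    L    L    L    W    W    W
a=9:    L    L    L    L    W    W    W
Cells with no legal move (terminal, hence L): (0,0), (0,1), (0,2), (0,3), (1,0), (1,1), (1,2), (1,3), (2,0), (2,1), (2,2), (2,3).
The remaining L cells, each justified by listing all of its moves:
(3,4): only reaches (0,4)(W), (3,0)(W), all W → L
(3,5): only reaches (0,5)(W), (3,1)(W), all W → L
(3,6): only reaches (0,6)(W), (3,2)(W), all W → L
(4,4): only reaches (1,4)(W), (4,0)(W), all W → L
(4,5): only reaches (1,5)(W), (4,1)(W), all W → L
(4,6): only reaches (1,6)(W), (4,2)(W), all W → L
(5,4): only reaches (2,4)(W), (0,4)(W), (5,0)(W), all W → L
(5,5): only reaches (2,5)(W), (0,5)(W), (5,1)(W), all W → L
(5,6): only reaches (2,6)(W), (0,6)(W), (5,2)(W), all W → L
(8,0): only reaches (5,0)(W), (3,0)(W), all W → L
(8,1): only reaches (5,1)(W), (3,1)(W), all W → L
(8,2): only reaches (5,2)(W), (3,2)(W), all W → L
(8,3): only reaches (5,3)(W), (3,3)(W), all W → L
(9,0): only reaches (6,0)(W), (4,0)(W), all W → L
(9,1): only reaches (6,1)(W), (4,1)(W), all W → L
(9,2): only reaches (6,2)(W), (4,2)(W), all W → L
(9,3): only reaches (6,3)(W), (4,3)(W), all W → L
Every other cell has at least one move into one of the L cells above, so it is W.
L cells per row: a=0: 4, a=1: 4, a=2: 4, a=3: 3, a=4: 3, a=5: 3, a=6: 0, a=7: 0, a=8: 4, a=9: 4; total 29.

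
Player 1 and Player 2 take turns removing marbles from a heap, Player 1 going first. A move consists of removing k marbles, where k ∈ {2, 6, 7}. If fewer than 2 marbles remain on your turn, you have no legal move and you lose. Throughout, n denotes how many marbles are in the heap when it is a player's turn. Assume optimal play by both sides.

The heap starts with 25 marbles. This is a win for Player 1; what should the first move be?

Remove 7, leaving 18.

Work bottom-up. With no move the player to move loses. Otherwise the position is W if at least one move leads to an L position for the opponent, and L if every move leads to a W.
n=0: no move → L
n=1: no move → L
n=2: W (go to 0, an L position)
n=3: W (go to 1, an L position)
n=4: L (sole option 2(W) is W)
n=5: L (sole option 3(W) is W)
n=6: W (go to 4, an L position)
n=7: W (go to 5, an L position)
n=8: W (go to 1, an L position)
n=9: L (options 7(W), 3(W), 2(W) are all W)
n=10: W (go to 4, an L position)
n=11: W (go to 9, an L position)
n=12: W (go to 5, an L position)
n=13: L (options 11(W), 7(W), 6(W) are all W)
n=14: L (options 12(W), 8(W), 7(W) are all W)
n=15: W (go to 13, an L position)
n=16: W (go to 14, an L position)
n=17: L (options 15(W), 11(W), 10(W) are all W)
n=18: L (options 16(W), 12(W), 11(W) are all W)
n=19: W (go to 17, an L position)
n=20: W (go to 18, an L position)
n=21: W (go to 14, an L position)
n=22: L (options 20(W), 16(W), 15(W) are all W)
n=23: W (go to 17, an L position)
n=24: W (go to 22, an L position)
n=25: W (go to 18, an L position)
From 25, the L positions reachable in one move are: 18.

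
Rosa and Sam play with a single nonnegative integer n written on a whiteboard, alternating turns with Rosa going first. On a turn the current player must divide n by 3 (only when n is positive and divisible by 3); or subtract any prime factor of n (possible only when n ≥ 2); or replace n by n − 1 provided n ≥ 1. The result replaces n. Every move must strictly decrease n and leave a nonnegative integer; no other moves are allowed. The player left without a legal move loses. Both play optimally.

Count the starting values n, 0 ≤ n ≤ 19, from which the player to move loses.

Label each position W (a win for the player to move) or L (a loss). A position with no legal move is L; any other position is W exactly when some move reaches an L, and L when every move reaches a W.
n=0: no move → L
n=1: W (go to 0, an L position)
n=2: W (go to 0, an L position)
n=3: W (go to 0, an L position)
n=4: L (options 2(W), 3(W) are all W)
n=5: W (go to 0, an L position)
n=6: W (go to 4, an L position)
n=7: W (go to 0, an L position)
n=8: L (options 6(W), 7(W) are all W)
n=9: W (go to 8, an L position)
n=10: W (go to 8, an L position)
n=11: W (go to 0, an L position)
n=12: W (go to 4, an L position)
n=13: W (go to 0, an L position)
n=14: L (options 7(W), 12(W), 13(W) are all W)
n=15: W (go to 14, an L position)
n=16: W (go to 14, an L position)
n=17: W (go to 0, an L position)
n=18: L (options 6(W), 15(W), 16(W), 17(W) are all W)
n=19: W (go to 0, an L position)
L entries with 0 ≤ n ≤ 19: n = 0, 4, 8, 14, 18; that makes 5.

5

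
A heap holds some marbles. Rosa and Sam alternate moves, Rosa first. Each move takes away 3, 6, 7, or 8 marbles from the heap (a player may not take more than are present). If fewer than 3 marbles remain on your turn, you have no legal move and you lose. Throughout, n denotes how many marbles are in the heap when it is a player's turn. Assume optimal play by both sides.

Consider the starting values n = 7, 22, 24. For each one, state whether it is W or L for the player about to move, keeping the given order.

7: W, 22: L, 24: L

Use the standard recursion: the mover loses at a terminal position; elsewhere, the mover wins exactly when some move hands the opponent an L position.
n=0: no move → L
n=1: no move → L
n=2: no move → L
n=3: can move to 0, which is L ⇒ W
n=4: can move to 1, which is L ⇒ W
n=5: can move to 2, which is L ⇒ W
n=6: can move to 0, which is L ⇒ W
n=7: can move to 1, which is L ⇒ W
n=8: can move to 2, which is L ⇒ W
n=9: can move to 2, which is L ⇒ W
n=10: can move to 2, which is L ⇒ W
n=11: moves to 8(W), 5(W), 4(W), 3(W); every one is W ⇒ L
n=12: moves to 9(W), 6(W), 5(W), 4(W); every one is W ⇒ L
n=13: moves to 10(W), 7(W), 6(W), 5(W); every one is W ⇒ L
n=14: can move to 11, which is L ⇒ W
n=15: can move to 12, which is L ⇒ W
n=16: can move to 13, which is L ⇒ W
n=17: can move to 11, which is L ⇒ W
n=18: can move to 12, which is L ⇒ W
n=19: can move to 13, which is L ⇒ W
n=20: can move to 13, which is L ⇒ W
n=21: can move to 13, which is L ⇒ W
n=22: moves to 19(W), 16(W), 15(W), 14(W); every one is W ⇒ L
n=23: moves to 20(W), 17(W), 16(W), 15(W); every one is W ⇒ L
n=24: moves to 21(W), 18(W), 17(W), 16(W); every one is W ⇒ L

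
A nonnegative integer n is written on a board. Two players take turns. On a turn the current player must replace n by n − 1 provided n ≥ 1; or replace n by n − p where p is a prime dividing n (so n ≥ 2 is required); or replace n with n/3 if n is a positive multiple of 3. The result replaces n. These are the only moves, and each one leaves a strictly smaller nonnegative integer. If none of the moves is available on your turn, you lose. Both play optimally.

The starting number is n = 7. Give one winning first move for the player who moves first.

Use the standard recursion: the mover loses at a terminal position; elsewhere, the mover wins exactly when some move hands the opponent an L position.
n=0: no move → L
n=1: can move to 0, which is L ⇒ W
n=2: can move to 0, which is L ⇒ W
n=3: can move to 0, which is L ⇒ W
n=4: moves to 2(W), 3(W); every one is W ⇒ L
n=5: can move to 0, which is L ⇒ W
n=6: can move to 4, which is L ⇒ W
n=7: can move to 0, which is L ⇒ W
From 7, the L positions reachable in one move are: 0.

Move to 0.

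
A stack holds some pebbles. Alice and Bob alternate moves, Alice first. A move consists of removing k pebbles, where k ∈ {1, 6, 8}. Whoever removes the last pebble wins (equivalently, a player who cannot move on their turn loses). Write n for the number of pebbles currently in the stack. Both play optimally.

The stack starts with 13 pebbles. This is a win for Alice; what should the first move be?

Label each position W (a win for the player to move) or L (a loss). A position with no legal move is L; any other position is W exactly when some move reaches an L, and L when every move reaches a W.
n=0: no move → L
n=1: →0(L), so W
n=2: →1(W) only, which is W, so L
n=3: →2(L), so W
n=4: →3(W) only, which is W, so L
n=5: →4(L), so W
n=6: →0(L), so W
n=7: →6(W), 1(W) — all W, so L
n=8: →7(L), so W
n=9: →8(W), 3(W), 1(W) — all W, so L
n=10: →9(L), so W
n=11: →10(W), 5(W), 3(W) — all W, so L
n=12: →11(L), so W
n=13: →7(L), so W
From 13, the L positions reachable in one move are: 7.

Remove 6, leaving 7.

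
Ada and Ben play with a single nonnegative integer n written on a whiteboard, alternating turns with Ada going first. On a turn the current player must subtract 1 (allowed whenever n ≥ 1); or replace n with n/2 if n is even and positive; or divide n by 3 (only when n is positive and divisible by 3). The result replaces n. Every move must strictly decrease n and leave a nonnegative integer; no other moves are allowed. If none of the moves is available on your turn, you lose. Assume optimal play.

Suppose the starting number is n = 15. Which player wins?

Ada wins.

Label each position W (a win for the player to move) or L (a loss). A position with no legal move is L; any other position is W exactly when some move reaches an L, and L when every move reaches a W.
n=0: no move → L
n=1: →0(L), so W
n=2: →1(W) only, which is W, so L
n=3: →2(L), so W
n=4: →2(L), so W
n=5: →4(W) only, which is W, so L
n=6: →2(L), so W
n=7: →6(W) only, which is W, so L
n=8: →7(L), so W
n=9: →3(W), 8(W) — all W, so L
n=10: →5(L), so W
n=11: →10(W) only, which is W, so L
n=12: →11(L), so W
n=13: →12(W) only, which is W, so L
n=14: →7(L), so W
n=15: →5(L), so W
The starting position 15 is W: Ada should move to 5, handing over an L position.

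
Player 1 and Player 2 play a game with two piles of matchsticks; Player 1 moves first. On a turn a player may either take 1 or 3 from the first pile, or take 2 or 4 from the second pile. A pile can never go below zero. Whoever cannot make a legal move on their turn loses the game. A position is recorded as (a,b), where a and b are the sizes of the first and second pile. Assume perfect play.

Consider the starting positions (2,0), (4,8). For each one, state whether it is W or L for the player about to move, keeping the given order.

(2,0): L, (4,8): W

Build the W/L table. Terminal = L. A non-terminal position is W if it has a move to some L; otherwise it is L.
No move ever increases a pile, so every position that can arise here has a ≤ 4 and b ≤ 8; it is enough to label the cells with 0 ≤ a ≤ 4 and 0 ≤ b ≤ 8.
Every move lowers a or b (never raises either), so fill the grid row by row in increasing a, and left to right within a row: each cell's successors are then already labelled.
      b=0  b=1  b=2  b=3  b=4  b=5  b=6  b=7  b=8
a=0:    L    L    W    W    W    W    L    L    W
a=1:    W    W    L    L    W    W    W    W    L
a=2:    L    L    W    W    W    W    L    L    W
a=3:    W    W    L    L    W    W    W    W    L
a=4:    L    L    W    W    W    W    L    L    W
Cells with no legal move (terminal, hence L): (0,0), (0,1).
The remaining L cells, each justified by listing all of its moves:
(0,6): →(0,4)(W), (0,2)(W) — all W, so L
(0,7): →(0,5)(W), (0,3)(W) — all W, so L
(1,2): →(0,2)(W), (1,0)(W) — all W, so L
(1,3): →(0,3)(W), (1,1)(W) — all W, so L
(1,8): →(0,8)(W), (1,6)(W), (1,4)(W) — all W, so L
(2,0): →(1,0)(W) only, which is W, so L
(2,1): →(1,1)(W) only, which is W, so L
(2,6): →(1,6)(W), (2,4)(W), (2,2)(W) — all W, so L
(2,7): →(1,7)(W), (2,5)(W), (2,3)(W) — all W, so L
(3,2): →(2,2)(W), (0,2)(W), (3,0)(W) — all W, so L
(3,3): →(2,3)(W), (0,3)(W), (3,1)(W) — all W, so L
(3,8): →(2,8)(W), (0,8)(W), (3,6)(W), (3,4)(W) — all W, so L
(4,0): →(3,0)(W), (1,0)(W) — all W, so L
(4,1): →(3,1)(W), (1,1)(W) — all W, so L
(4,6): →(3,6)(W), (1,6)(W), (4,4)(W), (4,2)(W) — all W, so L
(4,7): →(3,7)(W), (1,7)(W), (4,5)(W), (4,3)(W) — all W, so L
Every other cell has at least one move into one of the L cells above, so it is W.
(2,0): one of the L cells justified above, so L
(4,8): the move to (3,8) reaches an L cell, so W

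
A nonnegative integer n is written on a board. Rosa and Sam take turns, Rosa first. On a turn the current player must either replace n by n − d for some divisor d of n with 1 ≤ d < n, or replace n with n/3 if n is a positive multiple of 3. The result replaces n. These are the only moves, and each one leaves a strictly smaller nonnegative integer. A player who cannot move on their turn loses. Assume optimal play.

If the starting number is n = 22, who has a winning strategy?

Work bottom-up. With no move the player to move loses. Otherwise the position is W if at least one move leads to an L position for the opponent, and L if every move leads to a W.
n=0: no move → L
n=1: no move → L
n=2: can move to 1, which is L ⇒ W
n=3: can move to 1, which is L ⇒ W
n=4: moves to 2(W), 3(W); every one is W ⇒ L
n=5: can move to 4, which is L ⇒ W
n=6: can move to 4, which is L ⇒ W
n=7: the only move is to 6(W), a W ⇒ L
n=8: can move to 4, which is L ⇒ W
n=9: moves to 3(W), 6(W), 8(W); every one is W ⇒ L
n=10: can move to 9, which is L ⇒ W
n=11: the only move is to 10(W), a W ⇒ L
n=12: can move to 4, which is L ⇒ W
n=13: the only move is to 12(W), a W ⇒ L
n=14: can move to 7, which is L ⇒ W
n=15: moves to 5(W), 10(W), 12(W), 14(W); every one is W ⇒ L
n=16: can move to 15, which is L ⇒ W
n=17: the only move is to 16(W), a W ⇒ L
n=18: can move to 9, which is L ⇒ W
n=19: the only move is to 18(W), a W ⇒ L
n=20: can move to 15, which is L ⇒ W
n=21: can move to 7, which is L ⇒ W
n=22: can move to 11, which is L ⇒ W
The starting position 22 is W: Rosa should move to 11, handing over an L position.

Rosa wins.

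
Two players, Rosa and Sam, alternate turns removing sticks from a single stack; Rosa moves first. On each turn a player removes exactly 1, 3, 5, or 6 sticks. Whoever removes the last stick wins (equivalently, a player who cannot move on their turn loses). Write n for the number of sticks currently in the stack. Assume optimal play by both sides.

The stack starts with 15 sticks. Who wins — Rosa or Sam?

Sam wins.

Positions with no move are L. A position that does have a move is losing for the player to move precisely when every available move leads to a winning position for the opponent. Fill in the labels:
n=0: no move → L
n=1: →0(L), so W
n=2: →1(W) only, which is W, so L
n=3: →2(L), so W
n=4: →3(W), 1(W) — all W, so L
n=5: →4(L), so W
n=6: →0(L), so W
n=7: →4(L), so W
n=8: →2(L), so W
n=9: →4(L), so W
n=10: →4(L), so W
n=11: →10(W), 8(W), 6(W), 5(W) — all W, so L
n=12: →11(L), so W
n=13: →12(W), 10(W), 8(W), 7(W) — all W, so L
n=14: →13(L), so W
n=15: →14(W), 12(W), 10(W), 9(W) — all W, so L
Every move from 15 reaches a W position, so the mover loses.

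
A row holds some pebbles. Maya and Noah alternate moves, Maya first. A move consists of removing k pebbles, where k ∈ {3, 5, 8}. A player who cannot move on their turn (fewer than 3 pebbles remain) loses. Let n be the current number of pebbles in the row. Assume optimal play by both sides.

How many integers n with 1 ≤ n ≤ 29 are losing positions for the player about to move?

8

Classify positions by backward induction: terminal positions (no move available) are L. From any other position, the mover wins iff some move reaches an L.
n=0: no move → L
n=1: no move → L
n=2: no move → L
n=3: →0(L), so W
n=4: →1(L), so W
n=5: →2(L), so W
n=6: →1(L), so W
n=7: →2(L), so W
n=8: →0(L), so W
n=9: →1(L), so W
n=10: →2(L), so W
n=11: →8(W), 6(W), 3(W) — all W, so L
n=12: →9(W), 7(W), 4(W) — all W, so L
n=13: →10(W), 8(W), 5(W) — all W, so L
n=14: →11(L), so W
n=15: →12(L), so W
n=16: →13(L), so W
n=17: →12(L), so W
n=18: →13(L), so W
n=19: →11(L), so W
n=20: →12(L), so W
n=21: →13(L), so W
n=22: →19(W), 17(W), 14(W) — all W, so L
n=23: →20(W), 18(W), 15(W) — all W, so L
n=24: →21(W), 19(W), 16(W) — all W, so L
n=25: →22(L), so W
n=26: →23(L), so W
n=27: →24(L), so W
n=28: →23(L), so W
n=29: →24(L), so W
L entries with 1 ≤ n ≤ 29 (n=0 is outside the asked range and is not counted): n = 1, 2, 11, 12, 13, 22, 23, 24; that makes 8.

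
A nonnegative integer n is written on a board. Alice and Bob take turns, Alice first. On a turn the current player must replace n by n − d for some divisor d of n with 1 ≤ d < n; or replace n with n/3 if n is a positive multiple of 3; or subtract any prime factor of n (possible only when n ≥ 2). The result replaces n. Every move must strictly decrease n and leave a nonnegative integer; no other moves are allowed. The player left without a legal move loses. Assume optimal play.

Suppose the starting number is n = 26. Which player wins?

Bob wins.

Positions with no move are L. A position that does have a move is losing for the player to move precisely when every available move leads to a winning position for the opponent. Fill in the labels:
n=0: no move → L
n=1: no move → L
n=2: can move to 0, which is L ⇒ W
n=3: can move to 0, which is L ⇒ W
n=4: moves to 2(W), 3(W); every one is W ⇒ L
n=5: can move to 0, which is L ⇒ W
n=6: can move to 4, which is L ⇒ W
n=7: can move to 0, which is L ⇒ W
n=8: can move to 4, which is L ⇒ W
n=9: moves to 3(W), 6(W), 8(W); every one is W ⇒ L
n=10: can move to 9, which is L ⇒ W
n=11: can move to 0, which is L ⇒ W
n=12: can move to 4, which is L ⇒ W
n=13: can move to 0, which is L ⇒ W
n=14: moves to 7(W), 12(W), 13(W); every one is W ⇒ L
n=15: can move to 14, which is L ⇒ W
n=16: can move to 14, which is L ⇒ W
n=17: can move to 0, which is L ⇒ W
n=18: can move to 9, which is L ⇒ W
n=19: can move to 0, which is L ⇒ W
n=20: moves to 10(W), 15(W), 16(W), 18(W), 19(W); every one is W ⇒ L
n=21: can move to 14, which is L ⇒ W
n=22: can move to 20, which is L ⇒ W
n=23: can move to 0, which is L ⇒ W
n=24: can move to 20, which is L ⇒ W
n=25: can move to 20, which is L ⇒ W
n=26: moves to 13(W), 24(W), 25(W); every one is W ⇒ L
The starting position 26 is L: whatever Alice does, the opponent receives a W position.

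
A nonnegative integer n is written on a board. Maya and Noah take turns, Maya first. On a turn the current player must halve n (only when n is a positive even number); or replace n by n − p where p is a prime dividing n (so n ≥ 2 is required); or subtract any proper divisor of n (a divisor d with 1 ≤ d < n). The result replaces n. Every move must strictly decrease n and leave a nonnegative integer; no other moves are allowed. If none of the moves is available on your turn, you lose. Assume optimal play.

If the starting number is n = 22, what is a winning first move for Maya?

Move to 20.

Positions with no move are L. A position that does have a move is losing for the player to move precisely when every available move leads to a winning position for the opponent. Fill in the labels:
n=0: no move → L
n=1: no move → L
n=2: W (go to 0, an L position)
n=3: W (go to 0, an L position)
n=4: L (options 2(W), 3(W) are all W)
n=5: W (go to 0, an L position)
n=6: W (go to 4, an L position)
n=7: W (go to 0, an L position)
n=8: W (go to 4, an L position)
n=9: L (options 6(W), 8(W) are all W)
n=10: W (go to 9, an L position)
n=11: W (go to 0, an L position)
n=12: W (go to 9, an L position)
n=13: W (go to 0, an L position)
n=14: L (options 7(W), 12(W), 13(W) are all W)
n=15: W (go to 14, an L position)
n=16: W (go to 14, an L position)
n=17: W (go to 0, an L position)
n=18: W (go to 9, an L position)
n=19: W (go to 0, an L position)
n=20: L (options 10(W), 15(W), 16(W), 18(W), 19(W) are all W)
n=21: W (go to 14, an L position)
n=22: W (go to 20, an L position)
From 22, the L positions reachable in one move are: 20.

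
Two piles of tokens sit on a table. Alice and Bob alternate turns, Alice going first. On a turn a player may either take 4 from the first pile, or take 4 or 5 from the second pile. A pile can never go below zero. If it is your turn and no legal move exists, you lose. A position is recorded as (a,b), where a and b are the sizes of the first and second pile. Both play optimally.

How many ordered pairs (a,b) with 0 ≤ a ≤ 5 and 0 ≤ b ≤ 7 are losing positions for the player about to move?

24

Build the W/L table. Terminal = L. A non-terminal position is W if it has a move to some L; otherwise it is L.
Every move lowers a or b (never raises either), so fill the grid row by row in increasing a, and left to right within a row: each cell's successors are then already labelled.
      b=0  b=1  b=2  b=3  b=4  b=5  b=6  b=7
a=0:    L    L    L    L    W    W    W    W
a=1:    L    L    L    L    W    W    W    W
a=2:    L    L    L    L    W    W    W    W
a=3:    L    L    L    L    W    W    W    W
a=4:    W    W    W    W    L    L    L    L
a=5:    W    W    W    W    L    L    L    L
Cells with no legal move (terminal, hence L): (0,0), (0,1), (0,2), (0,3), (1,0), (1,1), (1,2), (1,3), (2,0), (2,1), (2,2), (2,3), (3,0), (3,1), (3,2), (3,3).
The remaining L cells, each justified by listing all of its moves:
(4,4): only reaches (0,4)(W), (4,0)(W), all W → L
(4,5): only reaches (0,5)(W), (4,1)(W), (4,0)(W), all W → L
(4,6): only reaches (0,6)(W), (4,2)(W), (4,1)(W), all W → L
(4,7): only reaches (0,7)(W), (4,3)(W), (4,2)(W), all W → L
(5,4): only reaches (1,4)(W), (5,0)(W), all W → L
(5,5): only reaches (1,5)(W), (5,1)(W), (5,0)(W), all W → L
(5,6): only reaches (1,6)(W), (5,2)(W), (5,1)(W), all W → L
(5,7): only reaches (1,7)(W), (5,3)(W), (5,2)(W), all W → L
Every other cell has at least one move into one of the L cells above, so it is W.
L cells per row: a=0: 4, a=1: 4, a=2: 4, a=3: 4, a=4: 4, a=5: 4; total 24.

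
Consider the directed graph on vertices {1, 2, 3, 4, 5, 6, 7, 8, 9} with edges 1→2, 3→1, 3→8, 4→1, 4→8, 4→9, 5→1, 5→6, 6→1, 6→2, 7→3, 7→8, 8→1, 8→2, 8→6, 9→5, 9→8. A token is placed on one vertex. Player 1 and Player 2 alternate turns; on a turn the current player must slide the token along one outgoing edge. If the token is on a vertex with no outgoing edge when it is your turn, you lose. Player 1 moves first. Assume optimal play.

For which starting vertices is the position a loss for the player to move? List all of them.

Compute win/loss labels from the base case upward. A position with no move is L. Any other position is W if it can reach an L in one move, else L.
Every edge goes from a vertex to one that appears earlier in the order 2, 1, 6, 8, 5, 9, 4, 3, 7, so processing vertices in that order labels each vertex after all of its successors.
2: no outgoing edge → L
1: can move to 2, which is L ⇒ W
6: can move to 2, which is L ⇒ W
8: can move to 2, which is L ⇒ W
5: moves to 6(W), 1(W); every one is W ⇒ L
9: can move to 5, which is L ⇒ W
4: moves to 9(W), 8(W), 1(W); every one is W ⇒ L
3: moves to 8(W), 1(W); every one is W ⇒ L
7: can move to 3, which is L ⇒ W
Reading off the rows marked L gives the requested list; there are 4 such vertices.

2, 3, 4, 5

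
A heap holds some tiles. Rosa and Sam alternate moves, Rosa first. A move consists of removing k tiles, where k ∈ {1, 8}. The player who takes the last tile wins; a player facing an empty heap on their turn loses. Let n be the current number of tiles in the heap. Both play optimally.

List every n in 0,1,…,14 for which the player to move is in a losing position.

0, 2, 4, 6, 9, 11, 13

Use the standard recursion: the mover loses at a terminal position; elsewhere, the mover wins exactly when some move hands the opponent an L position.
n=0: no move → L
n=1: →0(L), so W
n=2: →1(W) only, which is W, so L
n=3: →2(L), so W
n=4: →3(W) only, which is W, so L
n=5: →4(L), so W
n=6: →5(W) only, which is W, so L
n=7: →6(L), so W
n=8: →0(L), so W
n=9: →8(W), 1(W) — all W, so L
n=10: →9(L), so W
n=11: →10(W), 3(W) — all W, so L
n=12: →11(L), so W
n=13: →12(W), 5(W) — all W, so L
n=14: →13(L), so W
The losing starting values of n are exactly the entries labelled L in this table (7 of them).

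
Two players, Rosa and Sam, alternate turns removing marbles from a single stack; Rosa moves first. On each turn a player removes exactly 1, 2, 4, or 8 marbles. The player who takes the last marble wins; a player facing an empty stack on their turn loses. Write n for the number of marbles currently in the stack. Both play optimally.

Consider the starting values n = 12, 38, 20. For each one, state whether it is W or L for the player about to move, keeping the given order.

12: L, 38: W, 20: W

Positions with no move are L. A position that does have a move is losing for the player to move precisely when every available move leads to a winning position for the opponent. Fill in the labels:
n=0: no move → L
n=1: reaches L-position 0 → W
n=2: reaches L-position 0 → W
n=3: only reaches 2(W), 1(W), all W → L
n=4: reaches L-position 3 → W
n=5: reaches L-position 3 → W
n=6: only reaches 5(W), 4(W), 2(W), all W → L
n=7: reaches L-position 6 → W
n=8: reaches L-position 6 → W
n=9: only reaches 8(W), 7(W), 5(W), 1(W), all W → L
n=10: reaches L-position 9 → W
n=11: reaches L-position 9 → W
n=12: only reaches 11(W), 10(W), 8(W), 4(W), all W → L
n=13: reaches L-position 12 → W
n=14: reaches L-position 12 → W
n=15: only reaches 14(W), 13(W), 11(W), 7(W), all W → L
n=16: reaches L-position 15 → W
n=17: reaches L-position 15 → W
n=18: only reaches 17(W), 16(W), 14(W), 10(W), all W → L
n=19: reaches L-position 18 → W
n=20: reaches L-position 18 → W
n=21: only reaches 20(W), 19(W), 17(W), 13(W), all W → L
n=22: reaches L-position 21 → W
n=23: reaches L-position 21 → W
n=24: only reaches 23(W), 22(W), 20(W), 16(W), all W → L
n=25: reaches L-position 24 → W
n=26: reaches L-position 24 → W
n=27: only reaches 26(W), 25(W), 23(W), 19(W), all W → L
n=28: reaches L-position 27 → W
n=29: reaches L-position 27 → W
n=30: only reaches 29(W), 28(W), 26(W), 22(W), all W → L
n=31: reaches L-position 30 → W
n=32: reaches L-position 30 → W
n=33: only reaches 32(W), 31(W), 29(W), 25(W), all W → L
n=34: reaches L-position 33 → W
n=35: reaches L-position 33 → W
n=36: only reaches 35(W), 34(W), 32(W), 28(W), all W → L
n=37: reaches L-position 36 → W
n=38: reaches L-position 36 → W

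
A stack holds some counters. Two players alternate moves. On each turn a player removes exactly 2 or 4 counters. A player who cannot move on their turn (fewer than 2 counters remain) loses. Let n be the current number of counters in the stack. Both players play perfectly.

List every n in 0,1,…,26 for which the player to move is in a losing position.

0, 1, 6, 7, 12, 13, 18, 19, 24, 25

Build the W/L table. Terminal = L. A non-terminal position is W if it has a move to some L; otherwise it is L.
n=0: no move → L
n=1: no move → L
n=2: →0(L), so W
n=3: →1(L), so W
n=4: →0(L), so W
n=5: →1(L), so W
n=6: →4(W), 2(W) — all W, so L
n=7: →5(W), 3(W) — all W, so L
n=8: →6(L), so W
n=9: →7(L), so W
n=10: →6(L), so W
n=11: →7(L), so W
n=12: →10(W), 8(W) — all W, so L
n=13: →11(W), 9(W) — all W, so L
n=14: →12(L), so W
n=15: →13(L), so W
n=16: →12(L), so W
n=17: →13(L), so W
n=18: →16(W), 14(W) — all W, so L
n=19: →17(W), 15(W) — all W, so L
n=20: →18(L), so W
n=21: →19(L), so W
n=22: →18(L), so W
n=23: →19(L), so W
n=24: →22(W), 20(W) — all W, so L
n=25: →23(W), 21(W) — all W, so L
n=26: →24(L), so W
Reading off the rows marked L gives the requested list; there are 10 such values of n.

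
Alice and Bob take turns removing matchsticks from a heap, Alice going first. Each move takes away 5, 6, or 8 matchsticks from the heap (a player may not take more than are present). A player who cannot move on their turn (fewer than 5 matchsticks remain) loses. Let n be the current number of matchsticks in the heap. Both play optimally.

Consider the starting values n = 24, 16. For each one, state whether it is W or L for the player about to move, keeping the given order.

Label each position W (a win for the player to move) or L (a loss). A position with no legal move is L; any other position is W exactly when some move reaches an L, and L when every move reaches a W.
n=0: no move → L
n=1: no move → L
n=2: no move → L
n=3: no move → L
n=4: no move → L
n=5: reaches L-position 0 → W
n=6: reaches L-position 1 → W
n=7: reaches L-position 2 → W
n=8: reaches L-position 3 → W
n=9: reaches L-position 4 → W
n=10: reaches L-position 4 → W
n=11: reaches L-position 3 → W
n=12: reaches L-position 4 → W
n=13: only reaches 8(W), 7(W), 5(W), all W → L
n=14: only reaches 9(W), 8(W), 6(W), all W → L
n=15: only reaches 10(W), 9(W), 7(W), all W → L
n=16: only reaches 11(W), 10(W), 8(W), all W → L
n=17: only reaches 12(W), 11(W), 9(W), all W → L
n=18: reaches L-position 13 → W
n=19: reaches L-position 14 → W
n=20: reaches L-position 15 → W
n=21: reaches L-position 16 → W
n=22: reaches L-position 17 → W
n=23: reaches L-position 17 → W
n=24: reaches L-position 16 → W

24: W, 16: L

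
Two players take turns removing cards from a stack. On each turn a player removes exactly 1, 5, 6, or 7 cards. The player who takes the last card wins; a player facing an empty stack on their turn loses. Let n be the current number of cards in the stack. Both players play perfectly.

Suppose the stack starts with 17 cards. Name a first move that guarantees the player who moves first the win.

Remove 1, leaving 16.

Compute win/loss labels from the base case upward. A position with no move is L. Any other position is W if it can reach an L in one move, else L.
n=0: no move → L
n=1: →0(L), so W
n=2: →1(W) only, which is W, so L
n=3: →2(L), so W
n=4: →3(W) only, which is W, so L
n=5: →4(L), so W
n=6: →0(L), so W
n=7: →2(L), so W
n=8: →2(L), so W
n=9: →4(L), so W
n=10: →4(L), so W
n=11: →4(L), so W
n=12: →11(W), 7(W), 6(W), 5(W) — all W, so L
n=13: →12(L), so W
n=14: →13(W), 9(W), 8(W), 7(W) — all W, so L
n=15: →14(L), so W
n=16: →15(W), 11(W), 10(W), 9(W) — all W, so L
n=17: →16(L), so W
From 17, the L positions reachable in one move are: 16, 12. Any move reaching one of these is winning.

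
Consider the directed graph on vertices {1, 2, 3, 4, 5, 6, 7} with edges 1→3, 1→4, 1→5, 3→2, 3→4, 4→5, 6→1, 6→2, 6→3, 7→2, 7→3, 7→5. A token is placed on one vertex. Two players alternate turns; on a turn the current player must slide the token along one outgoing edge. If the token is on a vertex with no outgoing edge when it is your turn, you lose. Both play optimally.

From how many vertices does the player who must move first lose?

Label each position W (a win for the player to move) or L (a loss). A position with no legal move is L; any other position is W exactly when some move reaches an L, and L when every move reaches a W.
Every edge goes from a vertex to one that appears earlier in the order 5, 2, 4, 3, 1, 7, 6, so processing vertices in that order labels each vertex after all of its successors.
5: no outgoing edge → L
2: no outgoing edge → L
4: →5(L), so W
3: →2(L), so W
1: →5(L), so W
7: →2(L), so W
6: →2(L), so W
The L vertices are 2, 5; that is 2 in all.

2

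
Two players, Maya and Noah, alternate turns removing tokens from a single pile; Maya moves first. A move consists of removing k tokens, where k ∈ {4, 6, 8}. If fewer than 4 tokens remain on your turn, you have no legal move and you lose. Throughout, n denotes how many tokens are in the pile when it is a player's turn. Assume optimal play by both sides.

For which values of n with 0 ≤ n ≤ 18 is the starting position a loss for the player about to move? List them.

0, 1, 2, 3, 12, 13, 14, 15

Compute win/loss labels from the base case upward. A position with no move is L. Any other position is W if it can reach an L in one move, else L.
n=0: no move → L
n=1: no move → L
n=2: no move → L
n=3: no move → L
n=4: reaches L-position 0 → W
n=5: reaches L-position 1 → W
n=6: reaches L-position 2 → W
n=7: reaches L-position 3 → W
n=8: reaches L-position 2 → W
n=9: reaches L-position 3 → W
n=10: reaches L-position 2 → W
n=11: reaches L-position 3 → W
n=12: only reaches 8(W), 6(W), 4(W), all W → L
n=13: only reaches 9(W), 7(W), 5(W), all W → L
n=14: only reaches 10(W), 8(W), 6(W), all W → L
n=15: only reaches 11(W), 9(W), 7(W), all W → L
n=16: reaches L-position 12 → W
n=17: reaches L-position 13 → W
n=18: reaches L-position 14 → W
Reading off the rows marked L gives the requested list; there are 8 such values of n.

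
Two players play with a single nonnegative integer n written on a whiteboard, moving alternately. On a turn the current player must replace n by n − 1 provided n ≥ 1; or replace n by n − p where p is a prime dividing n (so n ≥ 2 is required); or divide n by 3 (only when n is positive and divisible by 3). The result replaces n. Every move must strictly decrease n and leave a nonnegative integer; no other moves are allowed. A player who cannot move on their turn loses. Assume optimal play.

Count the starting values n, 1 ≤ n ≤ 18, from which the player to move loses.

4

Label each position W (a win for the player to move) or L (a loss). A position with no legal move is L; any other position is W exactly when some move reaches an L, and L when every move reaches a W.
n=0: no move → L
n=1: →0(L), so W
n=2: →0(L), so W
n=3: →0(L), so W
n=4: →2(W), 3(W) — all W, so L
n=5: →0(L), so W
n=6: →4(L), so W
n=7: →0(L), so W
n=8: →6(W), 7(W) — all W, so L
n=9: →8(L), so W
n=10: →8(L), so W
n=11: →0(L), so W
n=12: →4(L), so W
n=13: →0(L), so W
n=14: →7(W), 12(W), 13(W) — all W, so L
n=15: →14(L), so W
n=16: →14(L), so W
n=17: →0(L), so W
n=18: →6(W), 15(W), 16(W), 17(W) — all W, so L
L entries with 1 ≤ n ≤ 18 (n=0 is outside the asked range and is not counted): n = 4, 8, 14, 18; that makes 4.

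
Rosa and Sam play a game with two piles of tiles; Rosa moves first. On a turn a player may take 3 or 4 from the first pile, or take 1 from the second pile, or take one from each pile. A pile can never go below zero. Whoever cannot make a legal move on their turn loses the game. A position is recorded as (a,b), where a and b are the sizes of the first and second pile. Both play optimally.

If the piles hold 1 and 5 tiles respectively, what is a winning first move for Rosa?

Move to (1,4).

Positions with no move are L. A position that does have a move is losing for the player to move precisely when every available move leads to a winning position for the opponent. Fill in the labels:
No move ever increases a pile, so every position that can arise here has a ≤ 1 and b ≤ 5; it is enough to label the cells with 0 ≤ a ≤ 1 and 0 ≤ b ≤ 5.
Every move lowers a or b (never raises either), so fill the grid row by row in increasing a, and left to right within a row: each cell's successors are then already labelled.
      b=0  b=1  b=2  b=3  b=4  b=5
a=0:    L    W    L    W    L    W
a=1:    L    W    L    W    L    W
Cells with no legal move (terminal, hence L): (0,0), (1,0).
The remaining L cells, each justified by listing all of its moves:
(0,2): L (sole option (0,1)(W) is W)
(0,4): L (sole option (0,3)(W) is W)
(1,2): L (options (1,1)(W), (0,1)(W) are all W)
(1,4): L (options (1,3)(W), (0,3)(W) are all W)
Every other cell has at least one move into one of the L cells above, so it is W.
From (1,5), the L positions reachable in one move are: (1,4), (0,4). Any move reaching one of these is winning.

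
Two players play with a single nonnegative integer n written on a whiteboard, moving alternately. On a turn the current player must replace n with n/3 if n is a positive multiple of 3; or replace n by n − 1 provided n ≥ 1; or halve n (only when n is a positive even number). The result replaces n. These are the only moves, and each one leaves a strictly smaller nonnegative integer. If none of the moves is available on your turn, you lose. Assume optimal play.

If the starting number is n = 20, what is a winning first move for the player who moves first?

Build the W/L table. Terminal = L. A non-terminal position is W if it has a move to some L; otherwise it is L.
n=0: no move → L
n=1: reaches L-position 0 → W
n=2: only reaches 1(W), which is W → L
n=3: reaches L-position 2 → W
n=4: reaches L-position 2 → W
n=5: only reaches 4(W), which is W → L
n=6: reaches L-position 2 → W
n=7: only reaches 6(W), which is W → L
n=8: reaches L-position 7 → W
n=9: only reaches 3(W), 8(W), all W → L
n=10: reaches L-position 5 → W
n=11: only reaches 10(W), which is W → L
n=12: reaches L-position 11 → W
n=13: only reaches 12(W), which is W → L
n=14: reaches L-position 7 → W
n=15: reaches L-position 5 → W
n=16: only reaches 8(W), 15(W), all W → L
n=17: reaches L-position 16 → W
n=18: reaches L-position 9 → W
n=19: only reaches 18(W), which is W → L
n=20: reaches L-position 19 → W
From 20, the L positions reachable in one move are: 19.

Move to 19.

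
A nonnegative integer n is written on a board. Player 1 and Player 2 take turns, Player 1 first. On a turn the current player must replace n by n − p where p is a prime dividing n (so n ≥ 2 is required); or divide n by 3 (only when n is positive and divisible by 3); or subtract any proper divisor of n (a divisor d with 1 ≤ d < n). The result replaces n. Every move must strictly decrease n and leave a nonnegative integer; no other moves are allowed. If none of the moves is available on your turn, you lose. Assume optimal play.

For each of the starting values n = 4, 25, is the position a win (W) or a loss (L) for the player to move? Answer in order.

4: L, 25: W

Label each position W (a win for the player to move) or L (a loss). A position with no legal move is L; any other position is W exactly when some move reaches an L, and L when every move reaches a W.
n=0: no move → L
n=1: no move → L
n=2: reaches L-position 0 → W
n=3: reaches L-position 0 → W
n=4: only reaches 2(W), 3(W), all W → L
n=5: reaches L-position 0 → W
n=6: reaches L-position 4 → W
n=7: reaches L-position 0 → W
n=8: reaches L-position 4 → W
n=9: only reaches 3(W), 6(W), 8(W), all W → L
n=10: reaches L-position 9 → W
n=11: reaches L-position 0 → W
n=12: reaches L-position 4 → W
n=13: reaches L-position 0 → W
n=14: only reaches 7(W), 12(W), 13(W), all W → L
n=15: reaches L-position 14 → W
n=16: reaches L-position 14 → W
n=17: reaches L-position 0 → W
n=18: reaches L-position 9 → W
n=19: reaches L-position 0 → W
n=20: only reaches 10(W), 15(W), 16(W), 18(W), 19(W), all W → L
n=21: reaches L-position 14 → W
n=22: reaches L-position 20 → W
n=23: reaches L-position 0 → W
n=24: reaches L-position 20 → W
n=25: reaches L-position 20 → W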